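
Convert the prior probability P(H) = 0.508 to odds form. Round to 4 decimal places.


P(not H) = 1 - 0.508 = 0.492
Odds = 0.508 / 0.492 = 1.0325

1.0325


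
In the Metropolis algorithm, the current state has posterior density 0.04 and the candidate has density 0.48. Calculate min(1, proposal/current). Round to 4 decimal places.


Ratio = 0.48/0.04 = 12.0
Acceptance probability = min(1, 12.0)
= 1.0

1.0


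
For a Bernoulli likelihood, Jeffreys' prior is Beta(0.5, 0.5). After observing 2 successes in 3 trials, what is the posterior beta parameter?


Jeffreys' prior for Bernoulli is Beta(0.5, 0.5).
Posterior is Beta(0.5 + k, 0.5 + n - k).
Posterior beta = 0.5 + (n - k) = 0.5 + 1 = 1.5

1.5


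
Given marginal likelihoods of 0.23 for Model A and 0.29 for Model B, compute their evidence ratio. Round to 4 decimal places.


Ratio = ML(A) / ML(B) = 0.23/0.29
= 0.7931

0.7931


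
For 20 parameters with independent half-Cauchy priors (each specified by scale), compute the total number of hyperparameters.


A half-Cauchy prior has 1 hyperparameter per parameter.
Total = 20 * 1 = 20

20


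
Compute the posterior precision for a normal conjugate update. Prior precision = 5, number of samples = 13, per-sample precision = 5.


tau_post = tau_0 + n * tau
= 5 + 13 * 5 = 70

70


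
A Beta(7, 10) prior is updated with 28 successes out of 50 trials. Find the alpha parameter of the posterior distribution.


In the Beta-Binomial conjugate update:
alpha_post = alpha_prior + successes
= 7 + 28
= 35

35


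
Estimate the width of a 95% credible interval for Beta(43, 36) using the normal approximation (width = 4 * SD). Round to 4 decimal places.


For Beta(a,b): Var = ab/((a+b)^2(a+b+1))
Var = 0.0031, SD = 0.0557
Approximate 95% CI width = 4 * 0.0557 = 0.2227

0.2227


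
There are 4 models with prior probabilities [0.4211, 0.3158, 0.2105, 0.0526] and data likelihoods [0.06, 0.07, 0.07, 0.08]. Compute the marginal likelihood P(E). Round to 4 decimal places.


P(E) = sum over models of P(M_i) * P(E|M_i)
= 0.4211*0.06 + 0.3158*0.07 + 0.2105*0.07 + 0.0526*0.08
= 0.0663

0.0663


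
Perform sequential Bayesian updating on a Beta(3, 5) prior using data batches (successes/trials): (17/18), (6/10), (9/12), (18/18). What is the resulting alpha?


Accumulate successes: 50
Posterior alpha = prior alpha + sum of successes
= 3 + 50 = 53

53


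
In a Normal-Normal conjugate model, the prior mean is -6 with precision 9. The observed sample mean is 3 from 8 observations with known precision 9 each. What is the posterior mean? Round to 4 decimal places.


Posterior precision = tau0 + n*tau = 9 + 8*9 = 81
Posterior mean = (tau0*mu0 + n*tau*xbar) / posterior_precision
= (9*-6 + 8*9*3) / 81
= 162 / 81 = 2.0

2.0


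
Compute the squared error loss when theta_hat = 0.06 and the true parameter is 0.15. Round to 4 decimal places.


L = (theta_hat - theta_true)^2
= (0.06 - 0.15)^2
= -0.09^2 = 0.0081

0.0081


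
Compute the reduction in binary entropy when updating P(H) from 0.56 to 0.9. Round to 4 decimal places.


H_before = -p*log2(p) - (1-p)*log2(1-p) for p=0.56: 0.9896
H_after for p=0.9: 0.469
Reduction = 0.9896 - 0.469 = 0.5206

0.5206


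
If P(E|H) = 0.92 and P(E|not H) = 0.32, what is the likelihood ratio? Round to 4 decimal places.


Likelihood ratio = P(E|H) / P(E|not H)
= 0.92 / 0.32
= 2.875

2.875


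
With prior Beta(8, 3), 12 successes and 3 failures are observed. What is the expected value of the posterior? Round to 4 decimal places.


Posterior = Beta(20, 6)
E[theta] = alpha/(alpha+beta)
= 20/26 = 0.7692

0.7692


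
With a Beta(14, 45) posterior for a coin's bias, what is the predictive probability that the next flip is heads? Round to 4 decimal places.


The predictive probability equals the posterior mean.
P(next = heads) = alpha / (alpha + beta)
= 14 / 59 = 0.2373

0.2373


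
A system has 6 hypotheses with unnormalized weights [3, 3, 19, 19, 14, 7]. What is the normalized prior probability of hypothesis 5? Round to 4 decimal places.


The normalized prior is the weight divided by the total.
Total weight = 65
P(H5) = 14 / 65 = 0.2154

0.2154


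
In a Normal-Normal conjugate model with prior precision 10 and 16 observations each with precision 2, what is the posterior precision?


Posterior precision = prior precision + n * observation precision
= 10 + 16 * 2
= 10 + 32 = 42

42


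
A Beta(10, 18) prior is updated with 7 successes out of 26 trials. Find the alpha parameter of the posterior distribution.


In the Beta-Binomial conjugate update:
alpha_post = alpha_prior + successes
= 10 + 7
= 17

17


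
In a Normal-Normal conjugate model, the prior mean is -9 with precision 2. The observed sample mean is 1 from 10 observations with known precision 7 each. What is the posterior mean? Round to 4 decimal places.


Posterior precision = tau0 + n*tau = 2 + 10*7 = 72
Posterior mean = (tau0*mu0 + n*tau*xbar) / posterior_precision
= (2*-9 + 10*7*1) / 72
= 52 / 72 = 0.7222

0.7222


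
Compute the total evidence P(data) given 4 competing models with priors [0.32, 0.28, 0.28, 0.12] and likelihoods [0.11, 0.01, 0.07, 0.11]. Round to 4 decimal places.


Marginal likelihood = sum P(model_i) * P(data|model_i)
Model 1: 0.32 * 0.11 = 0.0352
Model 2: 0.28 * 0.01 = 0.0028
Model 3: 0.28 * 0.07 = 0.0196
Model 4: 0.12 * 0.11 = 0.0132
Total = 0.0708

0.0708


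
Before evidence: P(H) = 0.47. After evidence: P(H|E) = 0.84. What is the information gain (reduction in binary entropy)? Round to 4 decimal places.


Prior entropy = 0.9974
Posterior entropy = 0.6343
Information gain = 0.9974 - 0.6343 = 0.3631

0.3631


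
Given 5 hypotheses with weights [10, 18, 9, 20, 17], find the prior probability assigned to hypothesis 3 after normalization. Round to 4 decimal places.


To normalize, divide each weight by the sum of all weights.
Sum = 74
Prior(H3) = 9/74 = 0.1216

0.1216


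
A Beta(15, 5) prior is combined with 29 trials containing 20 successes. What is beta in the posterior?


In conjugate updating:
beta_posterior = beta_prior + (n - k)
= 5 + (29 - 20)
= 5 + 9 = 14

14


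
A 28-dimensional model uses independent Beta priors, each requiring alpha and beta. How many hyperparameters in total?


Per parameter: 2 (alpha and beta).
Total = 28 * 2 = 56

56


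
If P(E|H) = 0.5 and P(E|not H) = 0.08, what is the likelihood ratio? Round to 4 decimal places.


Likelihood ratio = P(E|H) / P(E|not H)
= 0.5 / 0.08
= 6.25

6.25


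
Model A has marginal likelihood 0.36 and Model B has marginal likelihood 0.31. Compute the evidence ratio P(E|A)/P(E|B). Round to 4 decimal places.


Evidence ratio = P(E|A) / P(E|B)
= 0.36 / 0.31
= 1.1613

1.1613


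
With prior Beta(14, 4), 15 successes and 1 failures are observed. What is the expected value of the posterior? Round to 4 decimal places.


Posterior = Beta(29, 5)
E[theta] = alpha/(alpha+beta)
= 29/34 = 0.8529

0.8529


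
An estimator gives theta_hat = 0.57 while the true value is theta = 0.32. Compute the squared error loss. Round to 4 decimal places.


The squared error loss is (theta_hat - theta)^2
= (0.57 - 0.32)^2
= (0.25)^2 = 0.0625

0.0625


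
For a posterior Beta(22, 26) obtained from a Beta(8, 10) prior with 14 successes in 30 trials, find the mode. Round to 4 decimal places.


Mode = (alpha - 1) / (alpha + beta - 2)
= 21 / 46
= 0.4565

0.4565


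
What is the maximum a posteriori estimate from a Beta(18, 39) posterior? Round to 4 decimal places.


The MAP estimate equals the mode of the distribution.
Mode of Beta(a,b) = (a-1)/(a+b-2)
= 17/55
= 0.3091

0.3091


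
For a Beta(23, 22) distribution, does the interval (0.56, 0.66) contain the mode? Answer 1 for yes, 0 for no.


Mode of Beta(a,b) = (a-1)/(a+b-2)
= (23-1)/(23+22-2) = 0.5116
Check: 0.56 <= 0.5116 <= 0.66?
Result: 0

0


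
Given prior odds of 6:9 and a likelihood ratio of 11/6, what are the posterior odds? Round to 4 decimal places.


Posterior odds = prior odds * LR
Prior odds = 6/9 = 0.6667
LR = 11/6 = 1.8333
Posterior odds = 0.6667 * 1.8333 = 1.2222

1.2222


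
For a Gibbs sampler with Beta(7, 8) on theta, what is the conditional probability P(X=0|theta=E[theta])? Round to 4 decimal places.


E[theta] = 7/(7+8) = 0.4667
P(X=0|theta) = 1 - theta = 0.5333

0.5333


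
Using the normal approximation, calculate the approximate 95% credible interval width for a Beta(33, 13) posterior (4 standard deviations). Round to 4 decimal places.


Var(Beta) = 33*13/(46^2 * 47) = 0.0043
SD = 0.0657
Width ~ 4*SD = 0.2627

0.2627


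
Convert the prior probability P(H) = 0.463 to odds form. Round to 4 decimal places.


P(not H) = 1 - 0.463 = 0.537
Odds = 0.463 / 0.537 = 0.8622

0.8622


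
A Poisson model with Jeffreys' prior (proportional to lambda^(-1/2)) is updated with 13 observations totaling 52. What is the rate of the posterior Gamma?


Posterior = Gamma(0.5 + S, n)
= Gamma(0.5 + 52, 13)
Posterior rate = 0 + n = 13

13.0


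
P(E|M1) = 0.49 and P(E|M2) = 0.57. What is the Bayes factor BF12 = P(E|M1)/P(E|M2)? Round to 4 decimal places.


Bayes factor BF12 = P(E|M1) / P(E|M2)
= 0.49 / 0.57
= 0.8596

0.8596


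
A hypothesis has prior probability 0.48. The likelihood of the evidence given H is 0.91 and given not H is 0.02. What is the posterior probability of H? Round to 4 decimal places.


Using Bayes' theorem:
P(E) = 0.48 * 0.91 + 0.52 * 0.02
P(E) = 0.4472
P(H|E) = (0.48 * 0.91) / 0.4472 = 0.9767

0.9767


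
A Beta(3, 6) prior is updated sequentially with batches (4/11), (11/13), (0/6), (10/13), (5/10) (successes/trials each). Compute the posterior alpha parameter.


Sequential conjugate updating is equivalent to a single batch update.
Total successes across all batches = 30
alpha_posterior = alpha_prior + total_successes = 3 + 30
= 33

33


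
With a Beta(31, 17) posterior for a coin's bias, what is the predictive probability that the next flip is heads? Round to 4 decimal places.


The predictive probability equals the posterior mean.
P(next = heads) = alpha / (alpha + beta)
= 31 / 48 = 0.6458

0.6458


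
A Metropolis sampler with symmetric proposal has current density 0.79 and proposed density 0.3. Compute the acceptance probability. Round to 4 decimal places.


For symmetric proposals, acceptance = min(1, pi(x*)/pi(x))
= min(1, 0.3/0.79)
= min(1, 0.3797) = 0.3797

0.3797


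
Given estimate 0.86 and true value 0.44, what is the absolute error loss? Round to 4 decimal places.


Absolute error = |estimate - true|
= |0.42| = 0.42

0.42


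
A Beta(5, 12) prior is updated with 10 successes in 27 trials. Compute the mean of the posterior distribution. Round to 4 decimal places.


After update: Beta(15, 29)
Mean = 15 / (15 + 29) = 15 / 44
= 0.3409

0.3409


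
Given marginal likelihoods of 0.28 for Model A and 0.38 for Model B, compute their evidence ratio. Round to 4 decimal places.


Ratio = ML(A) / ML(B) = 0.28/0.38
= 0.7368

0.7368


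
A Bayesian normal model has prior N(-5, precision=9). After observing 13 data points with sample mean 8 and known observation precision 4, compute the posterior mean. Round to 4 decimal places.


Posterior mean = (prior_precision * prior_mean + n * data_precision * data_mean) / (prior_precision + n * data_precision)
Numerator = 9*-5 + 13*4*8 = 371
Denominator = 9 + 13*4 = 61
Posterior mean = 6.082

6.082


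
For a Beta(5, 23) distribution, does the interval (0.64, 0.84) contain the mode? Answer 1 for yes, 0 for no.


Mode of Beta(a,b) = (a-1)/(a+b-2)
= (5-1)/(5+23-2) = 0.1538
Check: 0.64 <= 0.1538 <= 0.84?
Result: 0

0


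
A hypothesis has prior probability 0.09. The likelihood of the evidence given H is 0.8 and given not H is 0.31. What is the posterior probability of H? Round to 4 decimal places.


Using Bayes' theorem:
P(E) = 0.09 * 0.8 + 0.91 * 0.31
P(E) = 0.3541
P(H|E) = (0.09 * 0.8) / 0.3541 = 0.2033

0.2033


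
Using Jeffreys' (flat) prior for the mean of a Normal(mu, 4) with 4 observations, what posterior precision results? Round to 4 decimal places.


Flat prior means prior precision is 0.
Posterior precision = n / sigma^2 = 4/4 = 1.0

1.0


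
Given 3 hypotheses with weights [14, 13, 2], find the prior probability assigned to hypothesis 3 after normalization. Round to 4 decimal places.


To normalize, divide each weight by the sum of all weights.
Sum = 29
Prior(H3) = 2/29 = 0.069

0.069


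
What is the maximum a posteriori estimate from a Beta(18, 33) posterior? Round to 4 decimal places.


The MAP estimate equals the mode of the distribution.
Mode of Beta(a,b) = (a-1)/(a+b-2)
= 17/49
= 0.3469

0.3469


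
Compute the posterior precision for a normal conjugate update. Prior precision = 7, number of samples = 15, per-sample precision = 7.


tau_post = tau_0 + n * tau
= 7 + 15 * 7 = 112

112


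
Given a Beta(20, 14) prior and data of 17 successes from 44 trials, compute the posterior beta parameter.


Number of failures = 44 - 17 = 27
Posterior beta = 14 + 27 = 41

41


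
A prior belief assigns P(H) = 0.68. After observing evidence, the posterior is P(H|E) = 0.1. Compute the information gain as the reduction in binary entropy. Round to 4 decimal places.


H(prior) = -0.68*log2(0.68) - 0.32*log2(0.32)
= 0.9044
H(post) = -0.1*log2(0.1) - 0.9*log2(0.9)
= 0.469
IG = 0.9044 - 0.469 = 0.4354

0.4354


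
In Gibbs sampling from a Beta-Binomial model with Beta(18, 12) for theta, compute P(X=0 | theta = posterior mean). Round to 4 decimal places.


Posterior mean = alpha/(alpha+beta) = 18/30 = 0.6
P(X=0|theta=mean) = 1 - theta = 0.4

0.4


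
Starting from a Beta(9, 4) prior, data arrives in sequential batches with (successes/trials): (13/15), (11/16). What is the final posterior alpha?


In sequential Bayesian updating, we sum all successes.
Total successes = 24
Final alpha = 9 + 24 = 33

33


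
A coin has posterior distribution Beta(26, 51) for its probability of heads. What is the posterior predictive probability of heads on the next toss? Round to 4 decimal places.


Posterior predictive = E[theta] = alpha/(alpha+beta)
= 26/77
= 0.3377

0.3377


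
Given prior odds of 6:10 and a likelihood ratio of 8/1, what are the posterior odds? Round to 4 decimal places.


Posterior odds = prior odds * LR
Prior odds = 6/10 = 0.6
LR = 8/1 = 8.0
Posterior odds = 0.6 * 8.0 = 4.8

4.8


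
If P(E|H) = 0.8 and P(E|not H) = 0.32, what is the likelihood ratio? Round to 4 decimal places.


Likelihood ratio = P(E|H) / P(E|not H)
= 0.8 / 0.32
= 2.5

2.5


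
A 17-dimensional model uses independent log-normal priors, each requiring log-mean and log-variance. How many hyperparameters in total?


Per parameter: 2 (log-mean and log-variance).
Total = 17 * 2 = 34

34


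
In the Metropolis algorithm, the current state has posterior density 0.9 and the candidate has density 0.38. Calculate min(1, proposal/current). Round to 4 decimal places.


Ratio = 0.38/0.9 = 0.4222
Acceptance probability = min(1, 0.4222)
= 0.4222

0.4222


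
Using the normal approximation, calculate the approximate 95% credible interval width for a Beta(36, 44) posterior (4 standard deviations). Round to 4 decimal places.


Var(Beta) = 36*44/(80^2 * 81) = 0.0031
SD = 0.0553
Width ~ 4*SD = 0.2211

0.2211


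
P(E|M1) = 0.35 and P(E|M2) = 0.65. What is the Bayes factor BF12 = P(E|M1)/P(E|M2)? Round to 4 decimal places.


Bayes factor BF12 = P(E|M1) / P(E|M2)
= 0.35 / 0.65
= 0.5385

0.5385


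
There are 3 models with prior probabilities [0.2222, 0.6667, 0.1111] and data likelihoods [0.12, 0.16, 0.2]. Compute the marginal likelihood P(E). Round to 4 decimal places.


P(E) = sum over models of P(M_i) * P(E|M_i)
= 0.2222*0.12 + 0.6667*0.16 + 0.1111*0.2
= 0.1556

0.1556


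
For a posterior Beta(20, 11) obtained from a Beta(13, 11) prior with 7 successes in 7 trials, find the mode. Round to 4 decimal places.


Mode = (alpha - 1) / (alpha + beta - 2)
= 19 / 29
= 0.6552

0.6552


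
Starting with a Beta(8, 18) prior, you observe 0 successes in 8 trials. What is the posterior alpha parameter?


For a Beta-Binomial conjugate model:
Posterior alpha = prior alpha + number of successes
= 8 + 0 = 8

8


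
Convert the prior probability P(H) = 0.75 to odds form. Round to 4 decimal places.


P(not H) = 1 - 0.75 = 0.25
Odds = 0.75 / 0.25 = 3.0

3.0


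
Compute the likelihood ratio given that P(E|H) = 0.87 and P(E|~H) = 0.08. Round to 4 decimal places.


LR = P(E|H) / P(E|~H)
= 0.87 / 0.08 = 10.875

10.875


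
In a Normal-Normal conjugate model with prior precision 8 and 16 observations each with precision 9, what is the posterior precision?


Posterior precision = prior precision + n * observation precision
= 8 + 16 * 9
= 8 + 144 = 152

152


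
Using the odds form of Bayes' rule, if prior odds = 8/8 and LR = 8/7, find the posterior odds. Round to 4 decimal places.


Bayes' rule in odds form: posterior odds = prior odds * LR
= (8 * 8) / (8 * 7)
= 64/56 = 1.1429

1.1429


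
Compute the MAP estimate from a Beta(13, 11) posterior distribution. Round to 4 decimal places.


MAP = mode of Beta distribution
= (alpha - 1)/(alpha + beta - 2)
= (13-1)/(13+11-2)
= 12/22 = 0.5455

0.5455


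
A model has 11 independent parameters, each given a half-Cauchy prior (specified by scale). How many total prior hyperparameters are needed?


Each half-Cauchy prior needs 1 hyperparameter (scale).
Total = 1 * 11 = 11

11


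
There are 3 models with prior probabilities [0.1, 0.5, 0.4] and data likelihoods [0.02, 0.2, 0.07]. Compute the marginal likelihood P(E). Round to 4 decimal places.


P(E) = sum over models of P(M_i) * P(E|M_i)
= 0.1*0.02 + 0.5*0.2 + 0.4*0.07
= 0.13

0.13


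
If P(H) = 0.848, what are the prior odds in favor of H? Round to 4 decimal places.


Prior odds = P(H) / (1 - P(H))
= 0.848 / 0.152
= 5.5789

5.5789


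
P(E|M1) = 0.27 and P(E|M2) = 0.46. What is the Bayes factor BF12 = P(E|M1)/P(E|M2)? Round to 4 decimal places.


Bayes factor BF12 = P(E|M1) / P(E|M2)
= 0.27 / 0.46
= 0.587

0.587


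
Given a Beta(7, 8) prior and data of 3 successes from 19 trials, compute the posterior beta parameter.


Number of failures = 19 - 3 = 16
Posterior beta = 8 + 16 = 24

24


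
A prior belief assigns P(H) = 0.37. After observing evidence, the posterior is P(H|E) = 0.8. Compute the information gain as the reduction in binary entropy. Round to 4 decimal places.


H(prior) = -0.37*log2(0.37) - 0.63*log2(0.63)
= 0.9507
H(post) = -0.8*log2(0.8) - 0.2*log2(0.2)
= 0.7219
IG = 0.9507 - 0.7219 = 0.2287

0.2287


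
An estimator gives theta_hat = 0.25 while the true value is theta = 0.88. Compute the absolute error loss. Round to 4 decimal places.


The absolute error loss is |theta_hat - theta|
= |0.25 - 0.88|
= 0.63

0.63


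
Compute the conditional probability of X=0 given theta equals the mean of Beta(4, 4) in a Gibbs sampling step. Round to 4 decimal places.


Mean of Beta(4, 4) = 0.5
P(X=0 | theta=0.5) = 0.5

0.5


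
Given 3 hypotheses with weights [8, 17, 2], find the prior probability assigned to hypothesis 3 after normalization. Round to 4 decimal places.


To normalize, divide each weight by the sum of all weights.
Sum = 27
Prior(H3) = 2/27 = 0.0741

0.0741


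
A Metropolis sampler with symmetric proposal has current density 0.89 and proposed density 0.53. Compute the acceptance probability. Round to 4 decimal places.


For symmetric proposals, acceptance = min(1, pi(x*)/pi(x))
= min(1, 0.53/0.89)
= min(1, 0.5955) = 0.5955

0.5955


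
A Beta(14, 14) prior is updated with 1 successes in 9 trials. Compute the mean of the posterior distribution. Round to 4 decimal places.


After update: Beta(15, 22)
Mean = 15 / (15 + 22) = 15 / 37
= 0.4054

0.4054


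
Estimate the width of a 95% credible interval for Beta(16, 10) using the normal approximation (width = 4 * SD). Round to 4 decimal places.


For Beta(a,b): Var = ab/((a+b)^2(a+b+1))
Var = 0.0088, SD = 0.0936
Approximate 95% CI width = 4 * 0.0936 = 0.3745

0.3745


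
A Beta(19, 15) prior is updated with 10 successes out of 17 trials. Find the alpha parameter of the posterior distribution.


In the Beta-Binomial conjugate update:
alpha_post = alpha_prior + successes
= 19 + 10
= 29

29


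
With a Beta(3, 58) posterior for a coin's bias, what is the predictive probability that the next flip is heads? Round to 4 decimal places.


The predictive probability equals the posterior mean.
P(next = heads) = alpha / (alpha + beta)
= 3 / 61 = 0.0492

0.0492


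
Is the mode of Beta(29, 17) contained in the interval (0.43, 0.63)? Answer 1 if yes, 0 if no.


Mode = (a-1)/(a+b-2) = 28/44 = 0.6364
Interval: (0.43, 0.63)
Contains mode? 0

0


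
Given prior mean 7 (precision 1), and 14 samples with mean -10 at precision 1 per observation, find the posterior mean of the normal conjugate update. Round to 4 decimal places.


The posterior mean is a precision-weighted average of prior and data.
Post. prec. = 1 + 14 = 15
Post. mean = (7 + -140)/15 = -133/15 = -8.8667

-8.8667


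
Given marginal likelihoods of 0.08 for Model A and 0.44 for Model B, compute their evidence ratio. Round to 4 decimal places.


Ratio = ML(A) / ML(B) = 0.08/0.44
= 0.1818

0.1818


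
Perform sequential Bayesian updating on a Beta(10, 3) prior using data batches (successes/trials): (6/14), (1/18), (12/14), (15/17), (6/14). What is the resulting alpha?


Accumulate successes: 40
Posterior alpha = prior alpha + sum of successes
= 10 + 40 = 50

50


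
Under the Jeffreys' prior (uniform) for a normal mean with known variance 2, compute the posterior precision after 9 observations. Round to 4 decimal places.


Prior precision = 0 (flat prior).
Post. prec. = 0 + n/var = 9/2 = 4.5

4.5


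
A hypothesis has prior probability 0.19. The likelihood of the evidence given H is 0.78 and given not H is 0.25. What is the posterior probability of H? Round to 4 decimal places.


Using Bayes' theorem:
P(E) = 0.19 * 0.78 + 0.81 * 0.25
P(E) = 0.3507
P(H|E) = (0.19 * 0.78) / 0.3507 = 0.4226

0.4226


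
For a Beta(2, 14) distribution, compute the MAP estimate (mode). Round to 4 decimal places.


MAP = mode = (a-1)/(a+b-2)
= (2-1)/(2+14-2)
= 1/14 = 0.0714

0.0714


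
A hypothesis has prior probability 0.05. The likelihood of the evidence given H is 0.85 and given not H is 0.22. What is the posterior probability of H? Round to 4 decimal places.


Using Bayes' theorem:
P(E) = 0.05 * 0.85 + 0.95 * 0.22
P(E) = 0.2515
P(H|E) = (0.05 * 0.85) / 0.2515 = 0.169

0.169


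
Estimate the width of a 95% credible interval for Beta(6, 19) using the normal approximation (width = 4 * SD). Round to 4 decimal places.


For Beta(a,b): Var = ab/((a+b)^2(a+b+1))
Var = 0.007, SD = 0.0838
Approximate 95% CI width = 4 * 0.0838 = 0.335

0.335


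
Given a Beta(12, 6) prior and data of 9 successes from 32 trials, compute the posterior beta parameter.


Number of failures = 32 - 9 = 23
Posterior beta = 6 + 23 = 29

29


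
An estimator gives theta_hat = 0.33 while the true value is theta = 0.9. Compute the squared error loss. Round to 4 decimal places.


The squared error loss is (theta_hat - theta)^2
= (0.33 - 0.9)^2
= (-0.57)^2 = 0.3249

0.3249


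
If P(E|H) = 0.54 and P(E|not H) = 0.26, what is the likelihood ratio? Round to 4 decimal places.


Likelihood ratio = P(E|H) / P(E|not H)
= 0.54 / 0.26
= 2.0769

2.0769


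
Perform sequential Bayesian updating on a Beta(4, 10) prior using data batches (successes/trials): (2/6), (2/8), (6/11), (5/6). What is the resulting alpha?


Accumulate successes: 15
Posterior alpha = prior alpha + sum of successes
= 4 + 15 = 19

19


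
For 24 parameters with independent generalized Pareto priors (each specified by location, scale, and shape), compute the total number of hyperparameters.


A generalized Pareto prior has 3 hyperparameters per parameter.
Total = 24 * 3 = 72

72


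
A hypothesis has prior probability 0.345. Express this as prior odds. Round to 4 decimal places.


Odds = P(H) / P(not H) = 0.345 / 0.655
= 0.5267

0.5267


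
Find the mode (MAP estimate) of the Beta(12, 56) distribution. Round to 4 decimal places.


For Beta(a,b) with a,b > 1:
Mode = (a-1)/(a+b-2) = (12-1)/(68-2)
= 11/66 = 0.1667

0.1667


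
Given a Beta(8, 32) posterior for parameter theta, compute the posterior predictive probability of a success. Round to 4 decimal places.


For a Beta-Bernoulli model, the predictive probability is the mean:
P(success) = 8/(8+32) = 8/40 = 0.2

0.2


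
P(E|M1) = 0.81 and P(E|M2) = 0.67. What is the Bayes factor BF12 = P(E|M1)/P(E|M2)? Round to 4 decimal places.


Bayes factor BF12 = P(E|M1) / P(E|M2)
= 0.81 / 0.67
= 1.209

1.209


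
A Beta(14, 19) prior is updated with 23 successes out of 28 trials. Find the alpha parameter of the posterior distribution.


In the Beta-Binomial conjugate update:
alpha_post = alpha_prior + successes
= 14 + 23
= 37

37


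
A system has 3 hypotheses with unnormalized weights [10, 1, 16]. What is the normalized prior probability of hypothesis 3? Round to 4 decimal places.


The normalized prior is the weight divided by the total.
Total weight = 27
P(H3) = 16 / 27 = 0.5926

0.5926


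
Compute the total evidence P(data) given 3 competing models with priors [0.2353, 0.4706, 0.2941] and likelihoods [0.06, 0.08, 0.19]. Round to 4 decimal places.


Marginal likelihood = sum P(model_i) * P(data|model_i)
Model 1: 0.2353 * 0.06 = 0.0141
Model 2: 0.4706 * 0.08 = 0.0376
Model 3: 0.2941 * 0.19 = 0.0559
Total = 0.1076

0.1076


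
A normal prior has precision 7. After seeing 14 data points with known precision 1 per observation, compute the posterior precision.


In the conjugate normal model, precisions add:
tau_posterior = tau_prior + n * tau_data
= 7 + 14*1 = 21

21


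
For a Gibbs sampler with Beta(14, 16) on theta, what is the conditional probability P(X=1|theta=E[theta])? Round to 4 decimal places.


E[theta] = 14/(14+16) = 0.4667
P(X=1|theta) = theta = 0.4667

0.4667


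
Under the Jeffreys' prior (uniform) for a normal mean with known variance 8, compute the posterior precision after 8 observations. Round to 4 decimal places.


Prior precision = 0 (flat prior).
Post. prec. = 0 + n/var = 8/8 = 1.0

1.0


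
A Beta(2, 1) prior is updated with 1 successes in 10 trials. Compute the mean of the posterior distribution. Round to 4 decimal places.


After update: Beta(3, 10)
Mean = 3 / (3 + 10) = 3 / 13
= 0.2308

0.2308


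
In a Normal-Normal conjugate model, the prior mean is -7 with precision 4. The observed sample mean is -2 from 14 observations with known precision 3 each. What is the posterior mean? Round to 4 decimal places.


Posterior precision = tau0 + n*tau = 4 + 14*3 = 46
Posterior mean = (tau0*mu0 + n*tau*xbar) / posterior_precision
= (4*-7 + 14*3*-2) / 46
= -112 / 46 = -2.4348

-2.4348


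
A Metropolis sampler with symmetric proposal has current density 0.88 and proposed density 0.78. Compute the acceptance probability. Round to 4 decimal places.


For symmetric proposals, acceptance = min(1, pi(x*)/pi(x))
= min(1, 0.78/0.88)
= min(1, 0.8864) = 0.8864

0.8864


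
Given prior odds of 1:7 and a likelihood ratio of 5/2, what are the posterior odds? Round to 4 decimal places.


Posterior odds = prior odds * LR
Prior odds = 1/7 = 0.1429
LR = 5/2 = 2.5
Posterior odds = 0.1429 * 2.5 = 0.3571

0.3571


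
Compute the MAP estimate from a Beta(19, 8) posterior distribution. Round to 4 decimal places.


MAP = mode of Beta distribution
= (alpha - 1)/(alpha + beta - 2)
= (19-1)/(19+8-2)
= 18/25 = 0.72

0.72


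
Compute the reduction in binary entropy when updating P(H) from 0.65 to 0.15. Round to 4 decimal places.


H_before = -p*log2(p) - (1-p)*log2(1-p) for p=0.65: 0.9341
H_after for p=0.15: 0.6098
Reduction = 0.9341 - 0.6098 = 0.3242

0.3242


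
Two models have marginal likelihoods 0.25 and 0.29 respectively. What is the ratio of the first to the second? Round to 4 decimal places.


Evidence ratio = 0.25 / 0.29
= 0.8621

0.8621


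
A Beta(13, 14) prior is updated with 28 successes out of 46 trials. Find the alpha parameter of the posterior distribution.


In the Beta-Binomial conjugate update:
alpha_post = alpha_prior + successes
= 13 + 28
= 41

41


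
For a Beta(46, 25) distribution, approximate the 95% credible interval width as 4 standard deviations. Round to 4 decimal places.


Variance of Beta(a,b) = ab / ((a+b)^2 * (a+b+1))
= 46*25 / ((71)^2 * 72)
= 0.0032
SD = sqrt(0.0032) = 0.0563
Width = 4 * SD = 0.2252

0.2252


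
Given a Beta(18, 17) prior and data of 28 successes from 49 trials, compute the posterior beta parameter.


Number of failures = 49 - 28 = 21
Posterior beta = 17 + 21 = 38

38


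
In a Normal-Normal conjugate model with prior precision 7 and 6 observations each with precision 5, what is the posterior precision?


Posterior precision = prior precision + n * observation precision
= 7 + 6 * 5
= 7 + 30 = 37

37


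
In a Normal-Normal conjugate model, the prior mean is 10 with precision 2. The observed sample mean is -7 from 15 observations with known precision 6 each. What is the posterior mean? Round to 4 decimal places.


Posterior precision = tau0 + n*tau = 2 + 15*6 = 92
Posterior mean = (tau0*mu0 + n*tau*xbar) / posterior_precision
= (2*10 + 15*6*-7) / 92
= -610 / 92 = -6.6304

-6.6304


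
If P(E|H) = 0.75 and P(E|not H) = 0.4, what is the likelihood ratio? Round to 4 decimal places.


Likelihood ratio = P(E|H) / P(E|not H)
= 0.75 / 0.4
= 1.875

1.875


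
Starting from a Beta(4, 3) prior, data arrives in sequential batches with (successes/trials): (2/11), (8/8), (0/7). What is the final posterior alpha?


In sequential Bayesian updating, we sum all successes.
Total successes = 10
Final alpha = 4 + 10 = 14

14


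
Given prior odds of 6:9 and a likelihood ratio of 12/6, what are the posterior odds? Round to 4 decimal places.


Posterior odds = prior odds * LR
Prior odds = 6/9 = 0.6667
LR = 12/6 = 2.0
Posterior odds = 0.6667 * 2.0 = 1.3333

1.3333


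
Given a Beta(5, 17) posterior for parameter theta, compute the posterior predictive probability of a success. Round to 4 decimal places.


For a Beta-Bernoulli model, the predictive probability is the mean:
P(success) = 5/(5+17) = 5/22 = 0.2273

0.2273


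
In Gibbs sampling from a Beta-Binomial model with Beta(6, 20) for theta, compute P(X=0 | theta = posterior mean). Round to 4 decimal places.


Posterior mean = alpha/(alpha+beta) = 6/26 = 0.2308
P(X=0|theta=mean) = 1 - theta = 0.7692

0.7692


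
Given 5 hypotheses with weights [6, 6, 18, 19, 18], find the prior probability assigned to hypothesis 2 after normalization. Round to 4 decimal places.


To normalize, divide each weight by the sum of all weights.
Sum = 67
Prior(H2) = 6/67 = 0.0896

0.0896


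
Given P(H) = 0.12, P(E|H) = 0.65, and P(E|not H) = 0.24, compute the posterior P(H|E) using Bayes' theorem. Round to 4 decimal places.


By Bayes' theorem: P(H|E) = P(E|H)*P(H) / P(E)
P(E) = P(E|H)*P(H) + P(E|not H)*P(not H)
P(E) = 0.65*0.12 + 0.24*0.88 = 0.2892
P(H|E) = 0.65*0.12 / 0.2892 = 0.2697

0.2697


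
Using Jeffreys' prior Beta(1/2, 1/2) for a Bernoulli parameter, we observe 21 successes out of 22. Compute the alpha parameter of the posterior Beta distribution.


Conjugate update: Beta(0.5 + k, 0.5 + n - k).
k = 21, n - k = 1
Posterior alpha = 0.5 + k = 0.5 + 21 = 21.5

21.5


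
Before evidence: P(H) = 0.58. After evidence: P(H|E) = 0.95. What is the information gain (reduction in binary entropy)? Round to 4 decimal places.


Prior entropy = 0.9815
Posterior entropy = 0.2864
Information gain = 0.9815 - 0.2864 = 0.6951

0.6951


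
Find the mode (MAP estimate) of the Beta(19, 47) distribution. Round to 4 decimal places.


For Beta(a,b) with a,b > 1:
Mode = (a-1)/(a+b-2) = (19-1)/(66-2)
= 18/64 = 0.2812

0.2812


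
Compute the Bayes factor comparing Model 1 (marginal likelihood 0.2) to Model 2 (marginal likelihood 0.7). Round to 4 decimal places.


BF12 = marginal likelihood of M1 / marginal likelihood of M2
= 0.2/0.7
= 0.2857

0.2857


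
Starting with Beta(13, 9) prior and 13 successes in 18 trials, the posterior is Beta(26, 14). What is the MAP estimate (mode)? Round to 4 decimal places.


The mode of Beta(a, b) when a > 1 and b > 1 is (a-1)/(a+b-2)
= (26 - 1) / (26 + 14 - 2)
= 25 / 38
= 0.6579

0.6579


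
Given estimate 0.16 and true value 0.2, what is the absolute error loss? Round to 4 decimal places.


Absolute error = |estimate - true|
= |-0.04| = 0.04

0.04


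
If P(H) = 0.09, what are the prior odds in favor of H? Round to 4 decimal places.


Prior odds = P(H) / (1 - P(H))
= 0.09 / 0.91
= 0.0989

0.0989


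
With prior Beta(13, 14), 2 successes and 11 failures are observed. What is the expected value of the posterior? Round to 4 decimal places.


Posterior = Beta(15, 25)
E[theta] = alpha/(alpha+beta)
= 15/40 = 0.375

0.375


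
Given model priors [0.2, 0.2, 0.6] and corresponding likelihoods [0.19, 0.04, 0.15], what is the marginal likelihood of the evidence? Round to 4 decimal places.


P(E) = sum_i P(M_i) P(E|M_i)
= 0.038 + 0.008 + 0.09
= 0.136

0.136


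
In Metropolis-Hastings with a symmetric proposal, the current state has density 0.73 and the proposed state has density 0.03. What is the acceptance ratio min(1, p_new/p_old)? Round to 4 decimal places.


Ratio = p_new / p_old = 0.03 / 0.73 = 0.0411
Acceptance = min(1, 0.0411) = 0.0411

0.0411


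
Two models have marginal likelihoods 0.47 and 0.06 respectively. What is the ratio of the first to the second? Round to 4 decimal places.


Evidence ratio = 0.47 / 0.06
= 7.8333

7.8333


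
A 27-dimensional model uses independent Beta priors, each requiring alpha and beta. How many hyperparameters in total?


Per parameter: 2 (alpha and beta).
Total = 27 * 2 = 54

54


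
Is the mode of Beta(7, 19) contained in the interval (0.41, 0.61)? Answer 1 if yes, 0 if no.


Mode = (a-1)/(a+b-2) = 6/24 = 0.25
Interval: (0.41, 0.61)
Contains mode? 0

0


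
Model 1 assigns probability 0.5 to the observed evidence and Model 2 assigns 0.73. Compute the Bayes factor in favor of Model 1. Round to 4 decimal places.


BF = P(data|M1) / P(data|M2)
= 0.5 / 0.73 = 0.6849

0.6849


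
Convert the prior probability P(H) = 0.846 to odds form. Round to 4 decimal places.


P(not H) = 1 - 0.846 = 0.154
Odds = 0.846 / 0.154 = 5.4935

5.4935


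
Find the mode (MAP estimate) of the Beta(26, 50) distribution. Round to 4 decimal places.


For Beta(a,b) with a,b > 1:
Mode = (a-1)/(a+b-2) = (26-1)/(76-2)
= 25/74 = 0.3378

0.3378


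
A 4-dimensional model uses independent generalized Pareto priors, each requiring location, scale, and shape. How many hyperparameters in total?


Per parameter: 3 (location, scale, and shape).
Total = 4 * 3 = 12

12


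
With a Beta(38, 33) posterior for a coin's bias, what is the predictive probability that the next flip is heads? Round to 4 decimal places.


The predictive probability equals the posterior mean.
P(next = heads) = alpha / (alpha + beta)
= 38 / 71 = 0.5352

0.5352


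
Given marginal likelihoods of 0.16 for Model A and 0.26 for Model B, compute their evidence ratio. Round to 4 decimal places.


Ratio = ML(A) / ML(B) = 0.16/0.26
= 0.6154

0.6154


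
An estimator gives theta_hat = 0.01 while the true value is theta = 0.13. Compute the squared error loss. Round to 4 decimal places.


The squared error loss is (theta_hat - theta)^2
= (0.01 - 0.13)^2
= (-0.12)^2 = 0.0144

0.0144


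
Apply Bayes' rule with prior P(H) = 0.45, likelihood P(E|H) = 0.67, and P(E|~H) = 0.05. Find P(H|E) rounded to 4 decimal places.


Step 1: Compute marginal P(E) = P(E|H)P(H) + P(E|~H)P(~H)
= 0.67*0.45 + 0.05*0.55 = 0.329
Step 2: P(H|E) = P(E|H)P(H)/P(E) = 0.3015/0.329
= 0.9164

0.9164


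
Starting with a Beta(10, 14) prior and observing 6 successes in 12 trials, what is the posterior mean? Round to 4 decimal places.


Posterior parameters: alpha = 10 + 6 = 16
beta = 14 + 6 = 20
Posterior mean = alpha / (alpha + beta) = 16 / 36
= 0.4444

0.4444


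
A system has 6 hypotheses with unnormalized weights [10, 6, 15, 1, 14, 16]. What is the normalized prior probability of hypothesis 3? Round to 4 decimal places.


The normalized prior is the weight divided by the total.
Total weight = 62
P(H3) = 15 / 62 = 0.2419

0.2419


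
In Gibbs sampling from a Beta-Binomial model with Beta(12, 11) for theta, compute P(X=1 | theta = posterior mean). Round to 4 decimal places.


Posterior mean = alpha/(alpha+beta) = 12/23 = 0.5217
P(X=1|theta=mean) = theta = 0.5217

0.5217


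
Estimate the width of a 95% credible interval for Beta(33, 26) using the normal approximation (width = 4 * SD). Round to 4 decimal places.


For Beta(a,b): Var = ab/((a+b)^2(a+b+1))
Var = 0.0041, SD = 0.0641
Approximate 95% CI width = 4 * 0.0641 = 0.2564

0.2564


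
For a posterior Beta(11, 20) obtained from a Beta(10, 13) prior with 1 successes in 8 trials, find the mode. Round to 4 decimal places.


Mode = (alpha - 1) / (alpha + beta - 2)
= 10 / 29
= 0.3448

0.3448


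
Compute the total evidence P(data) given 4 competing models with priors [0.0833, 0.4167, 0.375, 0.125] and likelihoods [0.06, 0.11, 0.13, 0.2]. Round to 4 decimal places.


Marginal likelihood = sum P(model_i) * P(data|model_i)
Model 1: 0.0833 * 0.06 = 0.005
Model 2: 0.4167 * 0.11 = 0.0458
Model 3: 0.375 * 0.13 = 0.0488
Model 4: 0.125 * 0.2 = 0.025
Total = 0.1246

0.1246


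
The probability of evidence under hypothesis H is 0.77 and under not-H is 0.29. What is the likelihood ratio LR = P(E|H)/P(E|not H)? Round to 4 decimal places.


LR = 0.77 / 0.29
= 2.6552

2.6552


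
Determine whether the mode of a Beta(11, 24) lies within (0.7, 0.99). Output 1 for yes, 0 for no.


First find the mode: (a-1)/(a+b-2) = 0.303
Is 0.303 in (0.7, 0.99)? 0

0


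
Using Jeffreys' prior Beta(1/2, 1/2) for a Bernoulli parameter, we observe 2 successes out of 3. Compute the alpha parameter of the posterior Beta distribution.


Conjugate update: Beta(0.5 + k, 0.5 + n - k).
k = 2, n - k = 1
Posterior alpha = 0.5 + k = 0.5 + 2 = 2.5

2.5


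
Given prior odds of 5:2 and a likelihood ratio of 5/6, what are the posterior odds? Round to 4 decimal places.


Posterior odds = prior odds * LR
Prior odds = 5/2 = 2.5
LR = 5/6 = 0.8333
Posterior odds = 2.5 * 0.8333 = 2.0833

2.0833


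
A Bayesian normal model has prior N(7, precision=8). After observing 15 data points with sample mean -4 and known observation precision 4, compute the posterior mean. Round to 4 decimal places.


Posterior mean = (prior_precision * prior_mean + n * data_precision * data_mean) / (prior_precision + n * data_precision)
Numerator = 8*7 + 15*4*-4 = -184
Denominator = 8 + 15*4 = 68
Posterior mean = -2.7059

-2.7059


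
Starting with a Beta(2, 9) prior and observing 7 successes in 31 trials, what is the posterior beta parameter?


Posterior beta = prior beta + failures
Failures = 31 - 7 = 24
beta_post = 9 + 24 = 33

33


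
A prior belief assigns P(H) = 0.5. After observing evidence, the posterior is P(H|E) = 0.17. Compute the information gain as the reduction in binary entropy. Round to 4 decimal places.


H(prior) = -0.5*log2(0.5) - 0.5*log2(0.5)
= 1.0
H(post) = -0.17*log2(0.17) - 0.83*log2(0.83)
= 0.6577
IG = 1.0 - 0.6577 = 0.3423

0.3423


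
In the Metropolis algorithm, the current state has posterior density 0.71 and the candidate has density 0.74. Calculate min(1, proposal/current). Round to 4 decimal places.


Ratio = 0.74/0.71 = 1.0423
Acceptance probability = min(1, 1.0423)
= 1.0

1.0
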